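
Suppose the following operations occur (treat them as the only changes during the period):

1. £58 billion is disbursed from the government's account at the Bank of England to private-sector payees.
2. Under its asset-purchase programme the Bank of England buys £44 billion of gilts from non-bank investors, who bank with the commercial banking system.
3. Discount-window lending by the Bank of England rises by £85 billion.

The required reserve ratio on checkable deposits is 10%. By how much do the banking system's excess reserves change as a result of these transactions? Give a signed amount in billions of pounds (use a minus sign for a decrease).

+£176.8 billion

Government spending £58 billion: reserves +£58B, deposits +£58B.
Asset purchase (from non-banks) £44 billion: reserves +£44B, deposits +£44B.
Discount-window loan £85 billion: reserves +£85B, deposits 0.
Totals: Δreserves = +£187B, Δdeposits = +£102B.
Δrequired reserves = 10% × +£102B = +£10.2B.
Δexcess reserves = Δreserves − Δrequired = +£187B − (+£10.2B) = +£176.8 billion.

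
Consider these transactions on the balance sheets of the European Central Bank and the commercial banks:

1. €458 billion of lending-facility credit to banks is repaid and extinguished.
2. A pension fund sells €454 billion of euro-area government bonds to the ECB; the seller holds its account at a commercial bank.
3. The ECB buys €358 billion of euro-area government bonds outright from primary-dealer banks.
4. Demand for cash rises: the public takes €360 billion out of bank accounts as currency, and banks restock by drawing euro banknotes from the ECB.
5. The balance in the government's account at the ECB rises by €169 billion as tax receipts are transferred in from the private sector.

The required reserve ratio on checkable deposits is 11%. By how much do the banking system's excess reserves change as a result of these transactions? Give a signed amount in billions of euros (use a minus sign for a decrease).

-€166.75 billion

Discount-window repayment €458 billion: reserves −€458B, deposits 0.
Asset purchase (from non-banks) €454 billion: reserves +€454B, deposits +€454B.
OMO purchase (from banks) €358 billion: reserves +€358B, deposits 0.
Currency withdrawal €360 billion: reserves −€360B, deposits −€360B.
Government account inflow €169 billion: reserves −€169B, deposits −€169B.
Totals: Δreserves = −€175B, Δdeposits = −€75B.
Δrequired reserves = 11% × −€75B = −€8.25B.
Δexcess reserves = Δreserves − Δrequired = −€175B − (−€8.25B) = -€166.75 billion.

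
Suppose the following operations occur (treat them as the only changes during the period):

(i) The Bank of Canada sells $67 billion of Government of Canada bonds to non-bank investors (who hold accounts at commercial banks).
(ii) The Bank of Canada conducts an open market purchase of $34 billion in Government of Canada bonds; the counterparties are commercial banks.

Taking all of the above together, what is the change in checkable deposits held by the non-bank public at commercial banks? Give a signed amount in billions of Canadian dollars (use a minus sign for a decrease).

-$67 billion

Asset sale (to non-banks) $67 billion: non-bank counterparties' bank balances fall → −$67B.
OMO purchase (from banks) $34 billion: the counterparty is a bank, so public deposits are unchanged → 0.
Net: −67 + 0 = -$67 billion.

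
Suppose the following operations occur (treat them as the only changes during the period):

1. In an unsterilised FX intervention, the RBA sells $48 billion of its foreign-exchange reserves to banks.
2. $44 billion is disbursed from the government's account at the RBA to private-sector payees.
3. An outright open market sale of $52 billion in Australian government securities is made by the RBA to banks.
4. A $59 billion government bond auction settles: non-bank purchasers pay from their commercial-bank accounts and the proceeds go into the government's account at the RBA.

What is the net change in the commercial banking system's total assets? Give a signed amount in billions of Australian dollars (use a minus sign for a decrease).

RBA balance sheet:
  Assets:      Securities −$52B, Foreign assets −$48B
  Liabilities: Bank reserves −$115B, Government deposits +$15B
Commercial banking system:
  Assets:      Reserves at CB −$115B, Securities +$52B, Foreign assets +$48B
  Liabilities: Checkable deposits −$15B
Change in total bank assets = -$15 billion.

-$15 billion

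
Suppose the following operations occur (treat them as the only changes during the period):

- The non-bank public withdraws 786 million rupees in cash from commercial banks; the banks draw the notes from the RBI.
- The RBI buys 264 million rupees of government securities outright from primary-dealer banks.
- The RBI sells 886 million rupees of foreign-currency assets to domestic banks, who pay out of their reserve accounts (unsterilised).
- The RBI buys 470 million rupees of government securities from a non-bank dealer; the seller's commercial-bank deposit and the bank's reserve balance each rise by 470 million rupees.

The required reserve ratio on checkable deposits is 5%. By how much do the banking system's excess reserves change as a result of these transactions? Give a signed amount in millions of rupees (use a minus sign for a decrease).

Currency withdrawal 786 million rupees: reserves −786M, deposits −786M.
OMO purchase (from banks) 264 million rupees: reserves +264M, deposits 0.
FX sale 886 million rupees: reserves −886M, deposits 0.
Asset purchase (from non-banks) 470 million rupees: reserves +470M, deposits +470M.
Totals: Δreserves = −938M, Δdeposits = −316M.
Δrequired reserves = 5% × −316M = −15.8M.
Δexcess reserves = Δreserves − Δrequired = −938M − (−15.8M) = -922.2 million.

-922.2 million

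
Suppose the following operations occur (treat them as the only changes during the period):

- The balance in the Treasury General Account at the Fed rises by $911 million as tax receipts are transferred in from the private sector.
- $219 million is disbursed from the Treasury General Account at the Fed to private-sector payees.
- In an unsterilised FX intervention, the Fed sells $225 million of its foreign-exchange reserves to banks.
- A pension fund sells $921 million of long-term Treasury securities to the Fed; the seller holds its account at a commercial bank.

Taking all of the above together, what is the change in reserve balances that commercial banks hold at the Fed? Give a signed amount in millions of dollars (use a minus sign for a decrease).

Fed balance sheet:
  Assets:      Securities +$921M, Foreign assets −$225M
  Liabilities: Bank reserves +$4M, Government deposits +$692M
So the change in reserve balances that commercial banks hold at the Fed is +$4 million.

+$4 million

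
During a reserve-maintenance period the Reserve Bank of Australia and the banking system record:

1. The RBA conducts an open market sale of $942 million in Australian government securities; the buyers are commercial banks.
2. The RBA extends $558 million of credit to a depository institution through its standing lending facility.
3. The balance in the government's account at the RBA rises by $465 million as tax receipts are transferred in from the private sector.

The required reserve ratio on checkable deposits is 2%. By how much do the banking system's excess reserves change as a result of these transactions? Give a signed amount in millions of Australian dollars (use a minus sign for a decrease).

-$839.7 million

OMO sale (to banks) $942 million: reserves −$942M, deposits 0.
Discount-window loan $558 million: reserves +$558M, deposits 0.
Government account inflow $465 million: reserves −$465M, deposits −$465M.
Totals: Δreserves = −$849M, Δdeposits = −$465M.
Δrequired reserves = 2% × −$465M = −$9.3M.
Δexcess reserves = Δreserves − Δrequired = −$849M − (−$9.3M) = -$839.7 million.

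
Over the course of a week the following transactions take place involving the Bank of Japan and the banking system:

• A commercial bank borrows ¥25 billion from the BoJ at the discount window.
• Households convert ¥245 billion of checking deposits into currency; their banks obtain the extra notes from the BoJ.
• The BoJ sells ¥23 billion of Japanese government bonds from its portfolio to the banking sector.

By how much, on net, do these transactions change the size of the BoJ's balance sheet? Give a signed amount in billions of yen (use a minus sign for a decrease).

+¥2 billion

Discount-window loan ¥25 billion: a BoJ asset is acquired → +¥25B.
Currency withdrawal ¥245 billion: only the composition of liabilities changes → 0.
OMO sale (to banks) ¥23 billion: a BoJ asset is shed → −¥23B.
Net: 25 + 0 − 23 = +¥2 billion.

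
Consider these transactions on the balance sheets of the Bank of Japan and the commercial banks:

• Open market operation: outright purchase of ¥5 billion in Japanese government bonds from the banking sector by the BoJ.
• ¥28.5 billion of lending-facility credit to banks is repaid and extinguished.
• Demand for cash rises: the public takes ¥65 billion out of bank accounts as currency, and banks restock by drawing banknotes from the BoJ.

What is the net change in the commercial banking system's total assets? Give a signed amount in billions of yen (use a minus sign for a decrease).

-¥93.5 billion

BoJ balance sheet:
  Assets:      Securities +¥5B, Loans to banks −¥28.5B
  Liabilities: Bank reserves −¥88.5B, Currency in circulation +¥65B
Commercial banking system:
  Assets:      Reserves at CB −¥88.5B, Securities −¥5B
  Liabilities: Checkable deposits −¥65B, Borrowings from CB −¥28.5B
Change in total bank assets = -¥93.5 billion.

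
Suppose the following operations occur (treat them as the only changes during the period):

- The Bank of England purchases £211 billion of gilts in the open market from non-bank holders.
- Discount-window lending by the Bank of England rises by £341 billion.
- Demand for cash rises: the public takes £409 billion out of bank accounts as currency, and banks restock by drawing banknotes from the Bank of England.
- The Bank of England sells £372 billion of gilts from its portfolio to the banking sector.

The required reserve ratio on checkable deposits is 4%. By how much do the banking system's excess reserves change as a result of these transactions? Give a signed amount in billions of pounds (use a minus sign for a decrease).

Asset purchase (from non-banks) £211 billion: reserves +£211B, deposits +£211B.
Discount-window loan £341 billion: reserves +£341B, deposits 0.
Currency withdrawal £409 billion: reserves −£409B, deposits −£409B.
OMO sale (to banks) £372 billion: reserves −£372B, deposits 0.
Totals: Δreserves = −£229B, Δdeposits = −£198B.
Δrequired reserves = 4% × −£198B = −£7.92B.
Δexcess reserves = Δreserves − Δrequired = −£229B − (−£7.92B) = -£221.08 billion.

-£221.08 billion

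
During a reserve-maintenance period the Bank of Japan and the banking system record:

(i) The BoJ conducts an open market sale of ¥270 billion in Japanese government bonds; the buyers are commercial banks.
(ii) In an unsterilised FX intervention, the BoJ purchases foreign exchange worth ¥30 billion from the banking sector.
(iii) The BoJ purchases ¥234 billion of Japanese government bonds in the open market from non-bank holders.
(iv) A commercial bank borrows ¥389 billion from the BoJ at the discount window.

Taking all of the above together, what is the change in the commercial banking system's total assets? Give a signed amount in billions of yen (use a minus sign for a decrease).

+¥623 billion

BoJ balance sheet:
  Assets:      Securities −¥36B, Loans to banks +¥389B, Foreign assets +¥30B
  Liabilities: Bank reserves +¥383B
Commercial banking system:
  Assets:      Reserves at CB +¥383B, Securities +¥270B, Foreign assets −¥30B
  Liabilities: Checkable deposits +¥234B, Borrowings from CB +¥389B
Change in total bank assets = +¥623 billion.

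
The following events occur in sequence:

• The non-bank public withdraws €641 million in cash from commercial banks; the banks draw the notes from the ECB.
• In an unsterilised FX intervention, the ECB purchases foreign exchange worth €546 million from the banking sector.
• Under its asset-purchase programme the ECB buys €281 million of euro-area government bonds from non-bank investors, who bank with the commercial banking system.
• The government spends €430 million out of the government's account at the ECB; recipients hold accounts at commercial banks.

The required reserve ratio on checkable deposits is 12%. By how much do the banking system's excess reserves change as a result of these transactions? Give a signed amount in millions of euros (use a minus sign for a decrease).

+€607.6 million

Currency withdrawal €641 million: reserves −€641M, deposits −€641M.
FX purchase €546 million: reserves +€546M, deposits 0.
Asset purchase (from non-banks) €281 million: reserves +€281M, deposits +€281M.
Government spending €430 million: reserves +€430M, deposits +€430M.
Totals: Δreserves = +€616M, Δdeposits = +€70M.
Δrequired reserves = 12% × +€70M = +€8.4M.
Δexcess reserves = Δreserves − Δrequired = +€616M − (+€8.4M) = +€607.6 million.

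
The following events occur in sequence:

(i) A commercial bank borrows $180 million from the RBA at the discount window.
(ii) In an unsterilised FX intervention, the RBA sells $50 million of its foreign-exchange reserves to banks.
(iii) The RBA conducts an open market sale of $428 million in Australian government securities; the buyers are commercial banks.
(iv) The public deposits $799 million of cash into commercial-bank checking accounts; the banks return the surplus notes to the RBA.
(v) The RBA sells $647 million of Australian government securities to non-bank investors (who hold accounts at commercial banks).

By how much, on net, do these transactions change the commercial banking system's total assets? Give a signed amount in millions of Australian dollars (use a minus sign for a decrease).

Discount-window loan $180 million: bank balance sheets expand → +$180M.
FX sale $50 million: just an asset swap on bank balance sheets → 0.
OMO sale (to banks) $428 million: just an asset swap on bank balance sheets → 0.
Currency deposit $799 million: bank balance sheets expand → +$799M.
Asset sale (to non-banks) $647 million: bank balance sheets shrink → −$647M.
Net: 180 + 0 + 0 + 799 − 647 = +$332 million.

+$332 million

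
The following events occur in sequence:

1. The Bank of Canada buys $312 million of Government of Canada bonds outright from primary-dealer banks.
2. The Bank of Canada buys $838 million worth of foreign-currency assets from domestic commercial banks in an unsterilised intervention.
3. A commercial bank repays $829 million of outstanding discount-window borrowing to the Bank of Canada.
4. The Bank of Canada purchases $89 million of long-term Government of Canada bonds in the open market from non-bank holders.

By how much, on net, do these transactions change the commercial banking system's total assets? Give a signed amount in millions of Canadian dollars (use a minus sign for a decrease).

OMO purchase (from banks) $312 million: just an asset swap on bank balance sheets → 0.
FX purchase $838 million: just an asset swap on bank balance sheets → 0.
Discount-window repayment $829 million: bank balance sheets shrink → −$829M.
Asset purchase (from non-banks) $89 million: bank balance sheets expand → +$89M.
Net: 0 + 0 − 829 + 89 = -$740 million.

-$740 million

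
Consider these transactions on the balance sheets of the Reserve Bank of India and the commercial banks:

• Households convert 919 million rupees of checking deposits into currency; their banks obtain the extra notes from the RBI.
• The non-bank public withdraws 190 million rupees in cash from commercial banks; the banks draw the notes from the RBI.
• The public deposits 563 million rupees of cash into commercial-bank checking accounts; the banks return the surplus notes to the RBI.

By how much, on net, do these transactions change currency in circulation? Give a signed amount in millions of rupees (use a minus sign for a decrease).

+546 million

Currency withdrawal 919 million rupees: notes leave the central bank → +919M.
Currency withdrawal 190 million rupees: notes leave the central bank → +190M.
Currency deposit 563 million rupees: notes return to the central bank → −563M.
Net: 919 + 190 − 563 = +546 million.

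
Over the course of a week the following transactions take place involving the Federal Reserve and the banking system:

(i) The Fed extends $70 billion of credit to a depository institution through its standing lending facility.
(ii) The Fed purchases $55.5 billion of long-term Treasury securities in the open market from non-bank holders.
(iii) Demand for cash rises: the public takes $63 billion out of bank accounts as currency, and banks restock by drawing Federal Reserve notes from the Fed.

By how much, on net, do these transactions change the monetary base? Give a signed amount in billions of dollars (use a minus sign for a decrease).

Discount-window loan $70 billion: Fed balance sheet expands → +$70B.
Asset purchase (from non-banks) $55.5 billion: Fed balance sheet expands → +$55.5B.
Currency withdrawal $63 billion: just a shift between currency and reserves — both are base money → 0.
Net: 70 + 55.5 + 0 = +$125.5 billion.

+$125.5 billion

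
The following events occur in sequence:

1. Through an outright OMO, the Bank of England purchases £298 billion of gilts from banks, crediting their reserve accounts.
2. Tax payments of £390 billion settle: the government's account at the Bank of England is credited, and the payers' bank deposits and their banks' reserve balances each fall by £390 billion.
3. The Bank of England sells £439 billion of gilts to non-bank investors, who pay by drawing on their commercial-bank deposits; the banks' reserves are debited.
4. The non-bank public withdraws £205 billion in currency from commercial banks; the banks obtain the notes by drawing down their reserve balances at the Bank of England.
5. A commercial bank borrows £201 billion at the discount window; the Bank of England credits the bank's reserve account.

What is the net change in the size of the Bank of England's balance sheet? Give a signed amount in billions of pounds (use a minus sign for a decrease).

+£60 billion

OMO purchase (from banks) £298 billion: a Bank of England asset is acquired → +£298B.
Government account inflow £390 billion: only the composition of liabilities changes → 0.
Asset sale (to non-banks) £439 billion: a Bank of England asset is shed → −£439B.
Currency withdrawal £205 billion: only the composition of liabilities changes → 0.
Discount-window loan £201 billion: a Bank of England asset is acquired → +£201B.
Net: 298 + 0 − 439 + 0 + 201 = +£60 billion.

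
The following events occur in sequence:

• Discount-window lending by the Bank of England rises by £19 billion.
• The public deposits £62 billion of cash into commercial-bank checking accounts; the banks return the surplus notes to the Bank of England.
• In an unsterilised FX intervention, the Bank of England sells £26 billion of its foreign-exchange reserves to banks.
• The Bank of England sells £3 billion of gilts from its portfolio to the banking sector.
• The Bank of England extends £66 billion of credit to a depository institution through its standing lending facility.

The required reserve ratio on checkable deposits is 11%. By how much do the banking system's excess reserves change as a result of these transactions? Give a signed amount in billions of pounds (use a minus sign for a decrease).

+£111.18 billion

Discount-window loan £19 billion: reserves +£19B, deposits 0.
Currency deposit £62 billion: reserves +£62B, deposits +£62B.
FX sale £26 billion: reserves −£26B, deposits 0.
OMO sale (to banks) £3 billion: reserves −£3B, deposits 0.
Discount-window loan £66 billion: reserves +£66B, deposits 0.
Totals: Δreserves = +£118B, Δdeposits = +£62B.
Δrequired reserves = 11% × +£62B = +£6.82B.
Δexcess reserves = Δreserves − Δrequired = +£118B − (+£6.82B) = +£111.18 billion.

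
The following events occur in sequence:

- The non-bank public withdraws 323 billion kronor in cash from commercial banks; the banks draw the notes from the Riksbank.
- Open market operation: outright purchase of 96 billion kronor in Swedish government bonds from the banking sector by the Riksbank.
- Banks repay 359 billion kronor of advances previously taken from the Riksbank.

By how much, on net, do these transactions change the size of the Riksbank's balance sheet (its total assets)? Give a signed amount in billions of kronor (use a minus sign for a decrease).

Currency withdrawal 323 billion kronor: only the composition of liabilities changes → 0.
OMO purchase (from banks) 96 billion kronor: a Riksbank asset is acquired → +96B.
Discount-window repayment 359 billion kronor: a Riksbank asset is shed → −359B.
Net: 0 + 96 − 359 = -263 billion.

-263 billion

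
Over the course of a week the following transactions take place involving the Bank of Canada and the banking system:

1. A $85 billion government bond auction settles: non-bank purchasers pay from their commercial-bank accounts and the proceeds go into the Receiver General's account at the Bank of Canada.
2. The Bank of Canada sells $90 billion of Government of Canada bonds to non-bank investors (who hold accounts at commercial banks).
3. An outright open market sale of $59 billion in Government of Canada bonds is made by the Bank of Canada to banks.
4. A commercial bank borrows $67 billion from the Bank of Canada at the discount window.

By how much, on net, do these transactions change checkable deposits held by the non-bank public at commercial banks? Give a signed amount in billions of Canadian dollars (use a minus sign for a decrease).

-$175 billion

Bank of Canada balance sheet:
  Assets:      Securities −$149B, Loans to banks +$67B
  Liabilities: Bank reserves −$167B, Government deposits +$85B
Commercial banking system:
  Assets:      Reserves at CB −$167B, Securities +$59B
  Liabilities: Checkable deposits −$175B, Borrowings from CB +$67B
So the change in checkable deposits held by the non-bank public at commercial banks is -$175 billion.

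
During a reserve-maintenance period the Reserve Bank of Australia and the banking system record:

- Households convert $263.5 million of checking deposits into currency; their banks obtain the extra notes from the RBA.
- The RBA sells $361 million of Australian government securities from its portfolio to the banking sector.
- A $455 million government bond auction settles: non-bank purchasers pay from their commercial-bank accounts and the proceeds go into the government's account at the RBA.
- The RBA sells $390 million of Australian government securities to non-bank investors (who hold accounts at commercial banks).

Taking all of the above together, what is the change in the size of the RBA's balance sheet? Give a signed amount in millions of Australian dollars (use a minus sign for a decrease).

RBA balance sheet:
  Assets:      Securities −$751M
  Liabilities: Bank reserves −$1469.5M, Currency in circulation +$263.5M, Government deposits +$455M
Commercial banking system:
  Assets:      Reserves at CB −$1469.5M, Securities +$361M
  Liabilities: Checkable deposits −$1108.5M
Change in total RBA assets = -$751 million.

-$751 million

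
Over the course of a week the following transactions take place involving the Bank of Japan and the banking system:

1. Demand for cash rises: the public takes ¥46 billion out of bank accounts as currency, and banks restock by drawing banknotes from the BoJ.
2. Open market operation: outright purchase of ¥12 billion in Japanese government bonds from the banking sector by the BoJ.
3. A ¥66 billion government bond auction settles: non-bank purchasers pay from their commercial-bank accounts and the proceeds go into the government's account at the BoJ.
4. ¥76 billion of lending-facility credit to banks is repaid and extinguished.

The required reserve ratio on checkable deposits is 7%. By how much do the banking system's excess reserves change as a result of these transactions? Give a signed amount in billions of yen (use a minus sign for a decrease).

-¥168.16 billion

Currency withdrawal ¥46 billion: reserves −¥46B, deposits −¥46B.
OMO purchase (from banks) ¥12 billion: reserves +¥12B, deposits 0.
Government account inflow ¥66 billion: reserves −¥66B, deposits −¥66B.
Discount-window repayment ¥76 billion: reserves −¥76B, deposits 0.
Totals: Δreserves = −¥176B, Δdeposits = −¥112B.
Δrequired reserves = 7% × −¥112B = −¥7.84B.
Δexcess reserves = Δreserves − Δrequired = −¥176B − (−¥7.84B) = -¥168.16 billion.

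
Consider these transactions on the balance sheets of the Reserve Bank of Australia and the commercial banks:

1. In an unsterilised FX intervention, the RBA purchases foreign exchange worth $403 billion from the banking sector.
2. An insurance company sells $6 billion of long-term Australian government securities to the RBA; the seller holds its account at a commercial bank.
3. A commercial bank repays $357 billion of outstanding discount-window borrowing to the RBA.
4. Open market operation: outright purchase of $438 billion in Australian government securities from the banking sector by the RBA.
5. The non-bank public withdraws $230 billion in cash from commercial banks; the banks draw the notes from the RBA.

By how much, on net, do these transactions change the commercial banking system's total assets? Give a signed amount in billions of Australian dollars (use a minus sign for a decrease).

-$581 billion

FX purchase $403 billion: just an asset swap on bank balance sheets → 0.
Asset purchase (from non-banks) $6 billion: bank balance sheets expand → +$6B.
Discount-window repayment $357 billion: bank balance sheets shrink → −$357B.
OMO purchase (from banks) $438 billion: just an asset swap on bank balance sheets → 0.
Currency withdrawal $230 billion: bank balance sheets shrink → −$230B.
Net: 0 + 6 − 357 + 0 − 230 = -$581 billion.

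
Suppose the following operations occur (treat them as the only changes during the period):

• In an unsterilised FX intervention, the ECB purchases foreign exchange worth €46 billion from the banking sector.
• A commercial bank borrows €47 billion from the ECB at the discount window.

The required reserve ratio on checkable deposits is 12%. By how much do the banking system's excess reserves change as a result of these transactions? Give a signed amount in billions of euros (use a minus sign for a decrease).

FX purchase €46 billion: reserves +€46B, deposits 0.
Discount-window loan €47 billion: reserves +€47B, deposits 0.
Totals: Δreserves = +€93B, Δdeposits = 0.
Δrequired reserves = 12% × 0 = 0.
Δexcess reserves = Δreserves − Δrequired = +€93B − (0) = +€93 billion.

+€93 billion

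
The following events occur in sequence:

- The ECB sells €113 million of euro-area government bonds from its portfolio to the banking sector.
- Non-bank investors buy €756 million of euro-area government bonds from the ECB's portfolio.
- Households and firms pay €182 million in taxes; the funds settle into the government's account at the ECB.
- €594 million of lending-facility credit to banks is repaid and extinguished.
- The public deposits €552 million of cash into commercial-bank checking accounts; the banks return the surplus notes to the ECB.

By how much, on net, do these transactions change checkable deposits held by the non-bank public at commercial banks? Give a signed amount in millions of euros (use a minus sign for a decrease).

ECB balance sheet:
  Assets:      Securities −€869M, Loans to banks −€594M
  Liabilities: Bank reserves −€1093M, Currency in circulation −€552M, Government deposits +€182M
Commercial banking system:
  Assets:      Reserves at CB −€1093M, Securities +€113M
  Liabilities: Checkable deposits −€386M, Borrowings from CB −€594M
So the change in checkable deposits held by the non-bank public at commercial banks is -€386 million.

-€386 million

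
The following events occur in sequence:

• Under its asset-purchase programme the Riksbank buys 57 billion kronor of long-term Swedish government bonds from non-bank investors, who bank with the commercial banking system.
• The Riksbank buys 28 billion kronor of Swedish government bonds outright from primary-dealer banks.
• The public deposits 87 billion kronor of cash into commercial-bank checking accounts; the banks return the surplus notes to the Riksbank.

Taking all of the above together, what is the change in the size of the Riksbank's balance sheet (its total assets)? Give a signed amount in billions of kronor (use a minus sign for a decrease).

+85 billion

Asset purchase (from non-banks) 57 billion kronor: a Riksbank asset is acquired → +57B.
OMO purchase (from banks) 28 billion kronor: a Riksbank asset is acquired → +28B.
Currency deposit 87 billion kronor: only the composition of liabilities changes → 0.
Net: 57 + 28 + 0 = +85 billion.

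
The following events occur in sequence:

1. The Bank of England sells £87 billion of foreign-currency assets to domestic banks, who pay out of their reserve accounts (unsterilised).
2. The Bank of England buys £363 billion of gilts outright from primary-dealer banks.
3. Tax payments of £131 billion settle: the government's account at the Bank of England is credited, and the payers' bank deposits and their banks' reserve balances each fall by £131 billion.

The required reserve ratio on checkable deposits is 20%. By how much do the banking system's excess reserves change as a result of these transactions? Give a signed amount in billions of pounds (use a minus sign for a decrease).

+£171.2 billion

FX sale £87 billion: reserves −£87B, deposits 0.
OMO purchase (from banks) £363 billion: reserves +£363B, deposits 0.
Government account inflow £131 billion: reserves −£131B, deposits −£131B.
Totals: Δreserves = +£145B, Δdeposits = −£131B.
Δrequired reserves = 20% × −£131B = −£26.2B.
Δexcess reserves = Δreserves − Δrequired = +£145B − (−£26.2B) = +£171.2 billion.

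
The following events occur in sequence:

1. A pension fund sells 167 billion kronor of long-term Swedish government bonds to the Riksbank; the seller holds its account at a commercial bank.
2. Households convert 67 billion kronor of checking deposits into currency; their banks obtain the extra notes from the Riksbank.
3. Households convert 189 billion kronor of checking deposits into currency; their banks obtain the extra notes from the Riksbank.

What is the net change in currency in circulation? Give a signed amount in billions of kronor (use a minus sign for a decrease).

Asset purchase (from non-banks) 167 billion kronor: no currency enters or leaves circulation → 0.
Currency withdrawal 67 billion kronor: notes leave the central bank → +67B.
Currency withdrawal 189 billion kronor: notes leave the central bank → +189B.
Net: 0 + 67 + 189 = +256 billion.

+256 billion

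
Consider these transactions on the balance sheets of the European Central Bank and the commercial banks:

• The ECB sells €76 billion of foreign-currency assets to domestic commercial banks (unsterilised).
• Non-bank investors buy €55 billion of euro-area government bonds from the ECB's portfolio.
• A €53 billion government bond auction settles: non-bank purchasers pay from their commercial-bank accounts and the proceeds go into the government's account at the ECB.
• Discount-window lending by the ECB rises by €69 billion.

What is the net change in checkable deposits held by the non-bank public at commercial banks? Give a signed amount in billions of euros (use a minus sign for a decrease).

ECB balance sheet:
  Assets:      Securities −€55B, Loans to banks +€69B, Foreign assets −€76B
  Liabilities: Bank reserves −€115B, Government deposits +€53B
Commercial banking system:
  Assets:      Reserves at CB −€115B, Foreign assets +€76B
  Liabilities: Checkable deposits −€108B, Borrowings from CB +€69B
So the change in checkable deposits held by the non-bank public at commercial banks is -€108 billion.

-€108 billion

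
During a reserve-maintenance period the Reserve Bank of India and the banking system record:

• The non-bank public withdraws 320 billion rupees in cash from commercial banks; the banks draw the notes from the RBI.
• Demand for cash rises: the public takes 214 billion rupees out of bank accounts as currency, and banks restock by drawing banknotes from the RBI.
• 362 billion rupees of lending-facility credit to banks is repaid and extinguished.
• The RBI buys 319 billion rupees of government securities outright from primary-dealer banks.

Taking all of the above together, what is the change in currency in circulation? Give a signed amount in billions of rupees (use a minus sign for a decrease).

RBI balance sheet:
  Assets:      Securities +319B, Loans to banks −362B
  Liabilities: Bank reserves −577B, Currency in circulation +534B
So the change in currency in circulation is +534 billion.

+534 billion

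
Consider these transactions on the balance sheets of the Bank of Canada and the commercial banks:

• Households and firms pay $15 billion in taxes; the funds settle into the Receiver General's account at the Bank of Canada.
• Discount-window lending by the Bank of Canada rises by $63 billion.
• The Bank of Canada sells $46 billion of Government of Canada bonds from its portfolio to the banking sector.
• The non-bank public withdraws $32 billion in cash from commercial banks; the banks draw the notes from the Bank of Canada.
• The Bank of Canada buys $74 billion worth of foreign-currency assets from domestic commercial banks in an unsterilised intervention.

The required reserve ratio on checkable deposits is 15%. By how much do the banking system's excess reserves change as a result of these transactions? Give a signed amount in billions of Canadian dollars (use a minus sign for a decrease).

Government account inflow $15 billion: reserves −$15B, deposits −$15B.
Discount-window loan $63 billion: reserves +$63B, deposits 0.
OMO sale (to banks) $46 billion: reserves −$46B, deposits 0.
Currency withdrawal $32 billion: reserves −$32B, deposits −$32B.
FX purchase $74 billion: reserves +$74B, deposits 0.
Totals: Δreserves = +$44B, Δdeposits = −$47B.
Δrequired reserves = 15% × −$47B = −$7.05B.
Δexcess reserves = Δreserves − Δrequired = +$44B − (−$7.05B) = +$51.05 billion.

+$51.05 billion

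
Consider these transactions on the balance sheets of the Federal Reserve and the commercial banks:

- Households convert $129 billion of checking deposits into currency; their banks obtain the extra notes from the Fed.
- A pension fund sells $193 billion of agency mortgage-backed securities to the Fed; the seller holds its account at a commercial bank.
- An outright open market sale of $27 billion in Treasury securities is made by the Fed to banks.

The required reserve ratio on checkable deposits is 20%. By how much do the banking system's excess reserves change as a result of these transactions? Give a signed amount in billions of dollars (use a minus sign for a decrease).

+$24.2 billion

Currency withdrawal $129 billion: reserves −$129B, deposits −$129B.
Asset purchase (from non-banks) $193 billion: reserves +$193B, deposits +$193B.
OMO sale (to banks) $27 billion: reserves −$27B, deposits 0.
Totals: Δreserves = +$37B, Δdeposits = +$64B.
Δrequired reserves = 20% × +$64B = +$12.8B.
Δexcess reserves = Δreserves − Δrequired = +$37B − (+$12.8B) = +$24.2 billion.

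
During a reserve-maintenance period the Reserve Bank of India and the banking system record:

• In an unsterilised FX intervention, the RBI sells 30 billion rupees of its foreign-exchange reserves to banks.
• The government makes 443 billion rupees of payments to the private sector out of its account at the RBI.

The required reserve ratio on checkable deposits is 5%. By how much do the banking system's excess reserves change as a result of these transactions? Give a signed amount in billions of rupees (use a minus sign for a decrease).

FX sale 30 billion rupees: reserves −30B, deposits 0.
Government spending 443 billion rupees: reserves +443B, deposits +443B.
Totals: Δreserves = +413B, Δdeposits = +443B.
Δrequired reserves = 5% × +443B = +22.15B.
Δexcess reserves = Δreserves − Δrequired = +413B − (+22.15B) = +390.85 billion.

+390.85 billion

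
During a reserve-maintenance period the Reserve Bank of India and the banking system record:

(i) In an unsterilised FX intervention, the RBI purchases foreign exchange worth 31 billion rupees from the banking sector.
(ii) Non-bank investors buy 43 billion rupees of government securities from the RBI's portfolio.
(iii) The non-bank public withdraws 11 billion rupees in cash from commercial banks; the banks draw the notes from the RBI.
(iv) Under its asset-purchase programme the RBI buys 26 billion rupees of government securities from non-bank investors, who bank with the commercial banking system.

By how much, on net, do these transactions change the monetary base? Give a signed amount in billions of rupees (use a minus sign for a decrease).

+14 billion

RBI balance sheet:
  Assets:      Securities −17B, Foreign assets +31B
  Liabilities: Bank reserves +3B, Currency in circulation +11B
Commercial banking system:
  Assets:      Reserves at CB +3B, Foreign assets −31B
  Liabilities: Checkable deposits −28B
Monetary base = currency + reserves: +11B + (+3B) = +14 billion.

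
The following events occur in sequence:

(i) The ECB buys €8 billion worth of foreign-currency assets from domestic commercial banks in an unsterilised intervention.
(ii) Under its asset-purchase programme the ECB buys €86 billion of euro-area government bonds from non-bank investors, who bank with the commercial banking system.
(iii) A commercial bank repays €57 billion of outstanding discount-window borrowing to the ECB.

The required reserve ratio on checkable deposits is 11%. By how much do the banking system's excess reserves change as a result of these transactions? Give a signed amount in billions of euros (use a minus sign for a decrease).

+€27.54 billion

FX purchase €8 billion: reserves +€8B, deposits 0.
Asset purchase (from non-banks) €86 billion: reserves +€86B, deposits +€86B.
Discount-window repayment €57 billion: reserves −€57B, deposits 0.
Totals: Δreserves = +€37B, Δdeposits = +€86B.
Δrequired reserves = 11% × +€86B = +€9.46B.
Δexcess reserves = Δreserves − Δrequired = +€37B − (+€9.46B) = +€27.54 billion.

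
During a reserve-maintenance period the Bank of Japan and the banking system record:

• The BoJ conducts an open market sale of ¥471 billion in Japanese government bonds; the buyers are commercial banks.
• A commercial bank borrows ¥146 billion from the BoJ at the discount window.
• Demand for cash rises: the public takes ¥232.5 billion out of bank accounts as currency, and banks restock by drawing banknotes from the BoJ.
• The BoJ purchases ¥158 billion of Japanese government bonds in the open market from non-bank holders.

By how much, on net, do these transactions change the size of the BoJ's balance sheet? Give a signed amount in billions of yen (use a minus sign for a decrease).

-¥167 billion

OMO sale (to banks) ¥471 billion: a BoJ asset is shed → −¥471B.
Discount-window loan ¥146 billion: a BoJ asset is acquired → +¥146B.
Currency withdrawal ¥232.5 billion: only the composition of liabilities changes → 0.
Asset purchase (from non-banks) ¥158 billion: a BoJ asset is acquired → +¥158B.
Net: −471 + 146 + 0 + 158 = -¥167 billion.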